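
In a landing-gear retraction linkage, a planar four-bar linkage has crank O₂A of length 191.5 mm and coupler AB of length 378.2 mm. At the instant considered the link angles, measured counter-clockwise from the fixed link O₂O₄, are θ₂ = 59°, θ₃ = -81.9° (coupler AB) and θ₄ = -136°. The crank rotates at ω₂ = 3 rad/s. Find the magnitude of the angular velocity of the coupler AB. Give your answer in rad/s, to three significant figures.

ω₂ = 3 rad/s
Differentiating the loop-closure r₂e^{iθ₂}+r₃e^{iθ₃}=r₁+r₄e^{iθ₄} gives r₂ω₂e^{iθ₂}+r₃ω₃e^{iθ₃}=r₄ω₄e^{iθ₄}.
Eliminating the other unknown: ω₃ = r₂ω₂ sin(θ₄−θ₂) / [r₃ sin(θ₃−θ₄)].
Numerator sine = +0.25882; denominator sine = +0.81004.
Result = 0.1915·3·(+0.25882) / (0.3782·(+0.81004)) = +0.48535 rad/s; magnitude 0.48535 rad/s.

0.485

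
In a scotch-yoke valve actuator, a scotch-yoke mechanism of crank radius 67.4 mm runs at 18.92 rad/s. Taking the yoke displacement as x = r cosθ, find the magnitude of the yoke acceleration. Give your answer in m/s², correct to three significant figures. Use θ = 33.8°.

20.0

ω = 18.92 rad/s
x = r cosθ ⇒ ẍ = −rω² cosθ (ω constant).
|a| = rω²|cosθ| = 0.0674·(18.92)²·|cos 33.8°| = 20.049 m/s².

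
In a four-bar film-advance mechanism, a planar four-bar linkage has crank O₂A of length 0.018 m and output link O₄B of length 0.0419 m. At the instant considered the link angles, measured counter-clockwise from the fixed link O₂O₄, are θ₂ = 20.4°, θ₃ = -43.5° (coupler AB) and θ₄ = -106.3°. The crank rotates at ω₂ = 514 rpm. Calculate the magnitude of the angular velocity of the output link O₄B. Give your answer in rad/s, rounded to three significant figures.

23.3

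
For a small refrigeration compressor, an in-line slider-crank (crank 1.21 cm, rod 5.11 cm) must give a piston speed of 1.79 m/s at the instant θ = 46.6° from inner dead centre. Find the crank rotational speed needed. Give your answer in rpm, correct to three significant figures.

1670

For an in-line slider-crank, |v_piston| = rω|sinθ|·[1 + r cosθ/√(L² − r² sin²θ)].
With r = 0.0121 m, L = 0.0511 m, θ = 46.6°: the bracketed kinematic factor |dx/dθ| = 0.010244 m.
ω = v/|dx/dθ| = 1.79/0.010244 = 174.74 rad/s.
N = 60ω/(2π) = 1668.7 rpm.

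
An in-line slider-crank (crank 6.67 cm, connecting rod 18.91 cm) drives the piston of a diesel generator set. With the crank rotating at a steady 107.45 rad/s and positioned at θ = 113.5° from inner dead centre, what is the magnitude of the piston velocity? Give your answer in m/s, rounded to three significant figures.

5.60

ω = 107.5 rad/s
For an in-line slider-crank, x = r cosθ + √(L² − r² sin²θ), so v = −rω sinθ·[1 + r cosθ/√(L² − r² sin²θ)].
With r = 0.0667 m, L = 0.1891 m, θ = 113.5°: √(L² − r² sin²θ) = 0.17893 m.
v = −0.0667·107.5·0.91706·[1 + 0.0667·-0.39875/0.17893] = -5.5956 m/s.
|v| = 5.5956 m/s.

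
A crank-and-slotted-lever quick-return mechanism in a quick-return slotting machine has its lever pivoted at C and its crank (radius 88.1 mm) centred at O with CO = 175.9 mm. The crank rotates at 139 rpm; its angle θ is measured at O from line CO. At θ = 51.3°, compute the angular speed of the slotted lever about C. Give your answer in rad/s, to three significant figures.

4.37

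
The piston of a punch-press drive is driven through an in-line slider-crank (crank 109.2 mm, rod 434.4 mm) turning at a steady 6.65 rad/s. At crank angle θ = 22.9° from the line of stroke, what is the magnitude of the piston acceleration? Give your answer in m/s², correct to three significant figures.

ω = 6.65 rad/s
x(θ) = r cosθ + √(L² − r² sin²θ); with ω constant, a = ω²·d²x/dθ².
d²x/dθ² = −r cosθ − r²(cos2θ)/√u − r⁴ sin²2θ/(4u^{3/2}),  u = L² − r² sin²θ = 0.186898 m².
Substituting r = 0.1092 m, L = 0.4344 m, θ = 22.9°: d²x/dθ² = -0.12005 m.
a = ω²·d²x/dθ² = (6.65)²·(-0.12005) = -5.3089 m/s²;  |a| = 5.3089 m/s².

5.31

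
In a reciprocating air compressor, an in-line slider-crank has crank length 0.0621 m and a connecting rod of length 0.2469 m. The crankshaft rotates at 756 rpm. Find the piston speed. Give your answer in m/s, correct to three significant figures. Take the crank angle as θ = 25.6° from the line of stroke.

2.61

ω = 2π·756/60 = 79.17 rad/s
For an in-line slider-crank, x = r cosθ + √(L² − r² sin²θ), so v = −rω sinθ·[1 + r cosθ/√(L² − r² sin²θ)].
With r = 0.0621 m, L = 0.2469 m, θ = 25.6°: √(L² − r² sin²θ) = 0.24544 m.
v = −0.0621·79.17·0.43209·[1 + 0.0621·0.90183/0.24544] = -2.609 m/s.
|v| = 2.609 m/s.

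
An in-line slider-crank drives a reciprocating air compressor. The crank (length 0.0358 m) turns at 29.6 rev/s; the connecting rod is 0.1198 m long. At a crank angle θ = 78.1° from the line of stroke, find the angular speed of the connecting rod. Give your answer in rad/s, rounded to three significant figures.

ω = 186 rad/s (converted from 29.6 rev/s).
The rod makes angle φ with the slider axis where L sinφ = r sinθ; differentiating, L cosφ·φ̇ = r ω cosθ.
L cosφ = √(L² − r² sin²θ) = 0.11456 m.
|ω_rod| = r ω |cosθ| / √(L² − r² sin²θ) = 0.0358·186·0.20620/0.11456 = 11.984 rad/s.

12.0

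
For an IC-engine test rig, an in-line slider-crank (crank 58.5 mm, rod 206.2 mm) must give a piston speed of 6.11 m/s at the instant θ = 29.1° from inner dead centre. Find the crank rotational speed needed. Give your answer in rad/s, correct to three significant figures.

For an in-line slider-crank, |v_piston| = rω|sinθ|·[1 + r cosθ/√(L² − r² sin²θ)].
With r = 0.0585 m, L = 0.2062 m, θ = 29.1°: the bracketed kinematic factor |dx/dθ| = 0.035571 m.
ω = v/|dx/dθ| = 6.11/0.035571 = 171.77 rad/s.

172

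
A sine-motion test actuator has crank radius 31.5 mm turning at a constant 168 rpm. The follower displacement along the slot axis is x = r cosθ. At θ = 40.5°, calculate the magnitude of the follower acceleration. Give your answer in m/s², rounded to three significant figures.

ω = 17.59 rad/s (from 168 rpm).
x = r cosθ ⇒ ẍ = −rω² cosθ (ω constant).
|a| = rω²|cosθ| = 0.0315·(17.59)²·|cos 40.5°| = 7.4136 m/s².

7.41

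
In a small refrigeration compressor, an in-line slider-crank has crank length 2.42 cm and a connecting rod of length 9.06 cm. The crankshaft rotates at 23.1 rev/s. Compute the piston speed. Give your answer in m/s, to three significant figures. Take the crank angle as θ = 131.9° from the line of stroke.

ω = 2π·23.1 = 145.1 rad/s
For an in-line slider-crank, x = r cosθ + √(L² − r² sin²θ), so v = −rω sinθ·[1 + r cosθ/√(L² − r² sin²θ)].
With r = 0.0242 m, L = 0.0906 m, θ = 131.9°: √(L² − r² sin²θ) = 0.088791 m.
v = −0.0242·145.1·0.74431·[1 + 0.0242·-0.66783/0.088791] = -2.1385 m/s.
|v| = 2.1385 m/s.

2.14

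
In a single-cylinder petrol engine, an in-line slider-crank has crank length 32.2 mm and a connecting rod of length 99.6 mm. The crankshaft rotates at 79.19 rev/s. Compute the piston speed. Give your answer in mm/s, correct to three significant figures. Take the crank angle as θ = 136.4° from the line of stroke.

ω = 2π·79.2 = 497.6 rad/s
For an in-line slider-crank, x = r cosθ + √(L² − r² sin²θ), so v = −rω sinθ·[1 + r cosθ/√(L² − r² sin²θ)].
With r = 0.0322 m, L = 0.0996 m, θ = 136.4°: √(L² − r² sin²θ) = 0.097093 m.
v = −0.0322·497.6·0.68962·[1 + 0.0322·-0.72417/0.097093] = -8.3953 m/s.
|v| = 8.3953 m/s = 8395.3 mm/s.

8400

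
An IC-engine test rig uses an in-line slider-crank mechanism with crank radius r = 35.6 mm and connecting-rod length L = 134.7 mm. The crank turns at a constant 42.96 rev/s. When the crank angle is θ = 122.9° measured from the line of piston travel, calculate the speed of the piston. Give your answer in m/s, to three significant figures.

6.88

ω = 2π·43 = 269.9 rad/s
For an in-line slider-crank, x = r cosθ + √(L² − r² sin²θ), so v = −rω sinθ·[1 + r cosθ/√(L² − r² sin²θ)].
With r = 0.0356 m, L = 0.1347 m, θ = 122.9°: √(L² − r² sin²θ) = 0.13134 m.
v = −0.0356·269.9·0.83962·[1 + 0.0356·-0.54317/0.13134] = -6.8803 m/s.
|v| = 6.8803 m/s.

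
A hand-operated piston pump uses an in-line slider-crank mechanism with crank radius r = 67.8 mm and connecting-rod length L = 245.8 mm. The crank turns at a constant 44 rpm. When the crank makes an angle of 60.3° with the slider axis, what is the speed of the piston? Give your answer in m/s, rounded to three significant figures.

ω = 2π·44/60 = 4.608 rad/s
For an in-line slider-crank, x = r cosθ + √(L² − r² sin²θ), so v = −rω sinθ·[1 + r cosθ/√(L² − r² sin²θ)].
With r = 0.0678 m, L = 0.2458 m, θ = 60.3°: √(L² − r² sin²θ) = 0.23864 m.
v = −0.0678·4.608·0.86863·[1 + 0.0678·0.49546/0.23864] = -0.30956 m/s.
|v| = 0.30956 m/s.

0.310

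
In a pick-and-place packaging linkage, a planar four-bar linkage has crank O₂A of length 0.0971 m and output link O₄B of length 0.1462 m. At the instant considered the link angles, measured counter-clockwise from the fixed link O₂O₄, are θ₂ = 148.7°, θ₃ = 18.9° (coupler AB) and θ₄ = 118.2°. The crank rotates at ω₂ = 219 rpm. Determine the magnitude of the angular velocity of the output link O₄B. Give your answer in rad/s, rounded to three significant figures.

11.9

ω₂ = 22.93 rad/s (from 219 rpm).
Differentiating the loop-closure r₂e^{iθ₂}+r₃e^{iθ₃}=r₁+r₄e^{iθ₄} gives r₂ω₂e^{iθ₂}+r₃ω₃e^{iθ₃}=r₄ω₄e^{iθ₄}.
Eliminating the other unknown: ω₄ = r₂ω₂ sin(θ₂−θ₃) / [r₄ sin(θ₄−θ₃)].
Numerator sine = +0.76828; denominator sine = +0.98686.
Result = 0.0971·22.93·(+0.76828) / (0.1462·(+0.98686)) = +11.858 rad/s; magnitude 11.858 rad/s.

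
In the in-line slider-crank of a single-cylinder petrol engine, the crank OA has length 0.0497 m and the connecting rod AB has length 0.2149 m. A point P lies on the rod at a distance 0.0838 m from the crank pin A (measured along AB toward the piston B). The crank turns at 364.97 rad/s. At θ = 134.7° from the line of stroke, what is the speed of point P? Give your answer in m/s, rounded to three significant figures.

14.4

ω = 365 rad/s.  Crank-pin speed |V_A| = rω = 18.139 m/s, perpendicular to OA.
Rod angle: sinφ = −(r/L) sinθ ⇒ φ = -9.462°; ω_rod = −rω cosθ/√(L²−r²sin²θ) = +60.19 rad/s.
V_P = V_A + ω_rod × AP, with AP = 0.0838 m along the rod.
Components: V_Px = −rω sinθ − a·ω_rod·sinφ = -12.064 m/s;  V_Py = rω cosθ + a·ω_rod·cosφ = -7.7836 m/s.
|V_P| = √(V_Px² + V_Py²) = 14.357 m/s.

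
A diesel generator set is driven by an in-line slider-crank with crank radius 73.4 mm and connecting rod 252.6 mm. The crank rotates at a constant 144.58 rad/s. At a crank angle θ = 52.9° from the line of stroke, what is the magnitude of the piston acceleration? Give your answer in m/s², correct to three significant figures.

ω = 144.6 rad/s
x(θ) = r cosθ + √(L² − r² sin²θ); with ω constant, a = ω²·d²x/dθ².
d²x/dθ² = −r cosθ − r²(cos2θ)/√u − r⁴ sin²2θ/(4u^{3/2}),  u = L² − r² sin²θ = 0.0603795 m².
Substituting r = 0.0734 m, L = 0.2526 m, θ = 52.9°: d²x/dθ² = -0.038758 m.
a = ω²·d²x/dθ² = (144.6)²·(-0.038758) = -810.18 m/s²;  |a| = 810.18 m/s².

810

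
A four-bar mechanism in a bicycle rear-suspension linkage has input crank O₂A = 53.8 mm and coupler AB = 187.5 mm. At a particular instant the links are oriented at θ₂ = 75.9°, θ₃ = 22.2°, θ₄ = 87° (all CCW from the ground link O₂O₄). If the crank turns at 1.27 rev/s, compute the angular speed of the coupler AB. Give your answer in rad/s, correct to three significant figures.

0.487

ω₂ = 7.98 rad/s (from 1.27 rev/s).
Differentiating the loop-closure r₂e^{iθ₂}+r₃e^{iθ₃}=r₁+r₄e^{iθ₄} gives r₂ω₂e^{iθ₂}+r₃ω₃e^{iθ₃}=r₄ω₄e^{iθ₄}.
Eliminating the other unknown: ω₃ = r₂ω₂ sin(θ₄−θ₂) / [r₃ sin(θ₃−θ₄)].
Numerator sine = +0.19252; denominator sine = -0.90483.
Result = 0.0538·7.98·(+0.19252) / (0.1875·(-0.90483)) = -0.48717 rad/s; magnitude 0.48717 rad/s.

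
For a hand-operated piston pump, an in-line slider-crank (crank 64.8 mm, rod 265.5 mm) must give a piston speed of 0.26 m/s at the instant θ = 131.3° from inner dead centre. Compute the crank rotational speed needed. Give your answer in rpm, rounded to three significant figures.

61.0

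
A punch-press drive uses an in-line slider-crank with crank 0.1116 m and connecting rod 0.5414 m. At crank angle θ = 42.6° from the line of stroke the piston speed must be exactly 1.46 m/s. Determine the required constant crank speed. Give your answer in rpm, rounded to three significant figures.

For an in-line slider-crank, |v_piston| = rω|sinθ|·[1 + r cosθ/√(L² − r² sin²θ)].
With r = 0.1116 m, L = 0.5414 m, θ = 42.6°: the bracketed kinematic factor |dx/dθ| = 0.087114 m.
ω = v/|dx/dθ| = 1.46/0.087114 = 16.76 rad/s.
N = 60ω/(2π) = 160.04 rpm.

160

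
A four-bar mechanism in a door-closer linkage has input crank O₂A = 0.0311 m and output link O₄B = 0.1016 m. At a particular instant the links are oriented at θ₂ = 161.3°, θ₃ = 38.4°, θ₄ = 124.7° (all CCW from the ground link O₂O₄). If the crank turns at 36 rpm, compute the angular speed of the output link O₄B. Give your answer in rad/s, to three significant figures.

0.971

ω₂ = 3.77 rad/s (from 36 rpm).
Differentiating the loop-closure r₂e^{iθ₂}+r₃e^{iθ₃}=r₁+r₄e^{iθ₄} gives r₂ω₂e^{iθ₂}+r₃ω₃e^{iθ₃}=r₄ω₄e^{iθ₄}.
Eliminating the other unknown: ω₄ = r₂ω₂ sin(θ₂−θ₃) / [r₄ sin(θ₄−θ₃)].
Numerator sine = +0.83962; denominator sine = +0.99792.
Result = 0.0311·3.77·(+0.83962) / (0.1016·(+0.99792)) = +0.97093 rad/s; magnitude 0.97093 rad/s.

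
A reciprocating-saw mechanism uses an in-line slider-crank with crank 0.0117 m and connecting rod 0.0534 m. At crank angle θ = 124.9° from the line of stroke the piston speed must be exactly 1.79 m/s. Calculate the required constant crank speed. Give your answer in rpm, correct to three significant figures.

2040

For an in-line slider-crank, |v_piston| = rω|sinθ|·[1 + r cosθ/√(L² − r² sin²θ)].
With r = 0.0117 m, L = 0.0534 m, θ = 124.9°: the bracketed kinematic factor |dx/dθ| = 0.008373 m.
ω = v/|dx/dθ| = 1.79/0.008373 = 213.78 rad/s.
N = 60ω/(2π) = 2041.5 rpm.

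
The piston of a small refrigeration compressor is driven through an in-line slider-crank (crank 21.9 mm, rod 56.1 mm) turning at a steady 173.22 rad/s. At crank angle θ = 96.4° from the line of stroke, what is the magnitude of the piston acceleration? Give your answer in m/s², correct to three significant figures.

344

ω = 173.2 rad/s
x(θ) = r cosθ + √(L² − r² sin²θ); with ω constant, a = ω²·d²x/dθ².
d²x/dθ² = −r cosθ − r²(cos2θ)/√u − r⁴ sin²2θ/(4u^{3/2}),  u = L² − r² sin²θ = 0.00267356 m².
Substituting r = 0.0219 m, L = 0.0561 m, θ = 96.4°: d²x/dθ² = +0.011466 m.
a = ω²·d²x/dθ² = (173.2)²·(+0.011466) = +344.04 m/s²;  |a| = 344.04 m/s².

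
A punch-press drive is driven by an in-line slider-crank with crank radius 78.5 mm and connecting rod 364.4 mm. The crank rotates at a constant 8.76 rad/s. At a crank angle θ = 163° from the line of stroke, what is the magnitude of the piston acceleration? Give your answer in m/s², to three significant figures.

ω = 8.76 rad/s
x(θ) = r cosθ + √(L² − r² sin²θ); with ω constant, a = ω²·d²x/dθ².
d²x/dθ² = −r cosθ − r²(cos2θ)/√u − r⁴ sin²2θ/(4u^{3/2}),  u = L² − r² sin²θ = 0.132261 m².
Substituting r = 0.0785 m, L = 0.3644 m, θ = 163°: d²x/dθ² = +0.060961 m.
a = ω²·d²x/dθ² = (8.76)²·(+0.060961) = +4.678 m/s²;  |a| = 4.678 m/s².

4.68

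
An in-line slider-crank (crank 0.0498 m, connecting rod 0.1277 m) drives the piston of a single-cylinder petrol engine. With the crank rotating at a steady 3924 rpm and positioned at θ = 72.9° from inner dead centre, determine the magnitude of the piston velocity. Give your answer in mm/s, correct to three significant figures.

22000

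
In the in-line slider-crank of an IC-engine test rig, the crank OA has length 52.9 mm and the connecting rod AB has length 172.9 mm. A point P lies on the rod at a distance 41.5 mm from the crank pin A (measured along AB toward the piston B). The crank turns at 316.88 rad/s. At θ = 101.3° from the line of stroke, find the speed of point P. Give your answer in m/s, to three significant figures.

ω = 316.9 rad/s.  Crank-pin speed |V_A| = rω = 16.763 m/s, perpendicular to OA.
Rod angle: sinφ = −(r/L) sinθ ⇒ φ = -17.459°; ω_rod = −rω cosθ/√(L²−r²sin²θ) = +19.915 rad/s.
V_P = V_A + ω_rod × AP, with AP = 0.0415 m along the rod.
Components: V_Px = −rω sinθ − a·ω_rod·sinφ = -16.19 m/s;  V_Py = rω cosθ + a·ω_rod·cosφ = -2.4962 m/s.
|V_P| = √(V_Px² + V_Py²) = 16.381 m/s.

16.4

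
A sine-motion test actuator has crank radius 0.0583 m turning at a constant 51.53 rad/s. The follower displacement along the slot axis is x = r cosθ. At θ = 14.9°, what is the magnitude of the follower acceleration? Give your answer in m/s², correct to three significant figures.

150

ω = 51.53 rad/s
x = r cosθ ⇒ ẍ = −rω² cosθ (ω constant).
|a| = rω²|cosθ| = 0.0583·(51.53)²·|cos 14.9°| = 149.6 m/s².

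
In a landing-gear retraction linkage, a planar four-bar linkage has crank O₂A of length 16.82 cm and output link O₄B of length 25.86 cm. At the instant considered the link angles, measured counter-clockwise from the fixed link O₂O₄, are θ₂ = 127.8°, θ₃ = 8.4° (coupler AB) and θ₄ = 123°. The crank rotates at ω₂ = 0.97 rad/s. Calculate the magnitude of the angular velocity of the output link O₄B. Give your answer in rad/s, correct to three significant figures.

0.605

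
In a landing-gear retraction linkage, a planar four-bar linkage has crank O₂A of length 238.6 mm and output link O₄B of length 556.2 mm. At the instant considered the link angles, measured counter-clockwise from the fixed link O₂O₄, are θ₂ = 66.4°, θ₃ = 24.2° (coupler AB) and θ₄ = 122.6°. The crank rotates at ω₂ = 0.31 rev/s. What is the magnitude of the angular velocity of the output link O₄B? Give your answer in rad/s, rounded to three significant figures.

0.567

ω₂ = 1.948 rad/s (from 0.31 rev/s).
Differentiating the loop-closure r₂e^{iθ₂}+r₃e^{iθ₃}=r₁+r₄e^{iθ₄} gives r₂ω₂e^{iθ₂}+r₃ω₃e^{iθ₃}=r₄ω₄e^{iθ₄}.
Eliminating the other unknown: ω₄ = r₂ω₂ sin(θ₂−θ₃) / [r₄ sin(θ₄−θ₃)].
Numerator sine = +0.67172; denominator sine = +0.98927.
Result = 0.2386·1.948·(+0.67172) / (0.5562·(+0.98927)) = +0.56735 rad/s; magnitude 0.56735 rad/s.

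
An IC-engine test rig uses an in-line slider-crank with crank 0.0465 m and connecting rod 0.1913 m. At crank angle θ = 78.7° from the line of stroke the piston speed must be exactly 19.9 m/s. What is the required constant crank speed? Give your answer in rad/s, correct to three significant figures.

For an in-line slider-crank, |v_piston| = rω|sinθ|·[1 + r cosθ/√(L² − r² sin²θ)].
With r = 0.0465 m, L = 0.1913 m, θ = 78.7°: the bracketed kinematic factor |dx/dθ| = 0.047835 m.
ω = v/|dx/dθ| = 19.9/0.047835 = 416.01 rad/s.

416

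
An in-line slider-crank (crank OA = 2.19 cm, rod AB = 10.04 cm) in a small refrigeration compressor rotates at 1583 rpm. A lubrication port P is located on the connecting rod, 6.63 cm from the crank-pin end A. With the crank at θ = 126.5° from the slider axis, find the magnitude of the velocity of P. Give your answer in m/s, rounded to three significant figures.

ω = 165.8 rad/s.  Crank-pin speed |V_A| = rω = 3.6304 m/s, perpendicular to OA.
Rod angle: sinφ = −(r/L) sinθ ⇒ φ = -10.099°; ω_rod = −rω cosθ/√(L²−r²sin²θ) = +21.847 rad/s.
V_P = V_A + ω_rod × AP, with AP = 0.0663 m along the rod.
Components: V_Px = −rω sinθ − a·ω_rod·sinφ = -2.6643 m/s;  V_Py = rω cosθ + a·ω_rod·cosφ = -0.73344 m/s.
|V_P| = √(V_Px² + V_Py²) = 2.7634 m/s.

2.76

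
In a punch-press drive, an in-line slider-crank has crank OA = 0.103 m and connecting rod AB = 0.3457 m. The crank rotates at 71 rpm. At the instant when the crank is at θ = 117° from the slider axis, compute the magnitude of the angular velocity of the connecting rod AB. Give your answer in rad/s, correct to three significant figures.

ω = 7.435 rad/s (converted from 71 rpm).
The rod makes angle φ with the slider axis where L sinφ = r sinθ; differentiating, L cosφ·φ̇ = r ω cosθ.
L cosφ = √(L² − r² sin²θ) = 0.3333 m.
|ω_rod| = r ω |cosθ| / √(L² − r² sin²θ) = 0.103·7.435·0.45399/0.3333 = 1.0431 rad/s.

1.04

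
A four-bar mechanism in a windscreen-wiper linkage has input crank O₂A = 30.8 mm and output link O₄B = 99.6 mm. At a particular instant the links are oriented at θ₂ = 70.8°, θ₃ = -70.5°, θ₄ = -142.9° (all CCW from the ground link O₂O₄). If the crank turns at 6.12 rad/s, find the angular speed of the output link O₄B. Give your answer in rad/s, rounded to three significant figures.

1.24

ω₂ = 6.12 rad/s
Differentiating the loop-closure r₂e^{iθ₂}+r₃e^{iθ₃}=r₁+r₄e^{iθ₄} gives r₂ω₂e^{iθ₂}+r₃ω₃e^{iθ₃}=r₄ω₄e^{iθ₄}.
Eliminating the other unknown: ω₄ = r₂ω₂ sin(θ₂−θ₃) / [r₄ sin(θ₄−θ₃)].
Numerator sine = +0.62524; denominator sine = -0.95319.
Result = 0.0308·6.12·(+0.62524) / (0.0996·(-0.95319)) = -1.2414 rad/s; magnitude 1.2414 rad/s.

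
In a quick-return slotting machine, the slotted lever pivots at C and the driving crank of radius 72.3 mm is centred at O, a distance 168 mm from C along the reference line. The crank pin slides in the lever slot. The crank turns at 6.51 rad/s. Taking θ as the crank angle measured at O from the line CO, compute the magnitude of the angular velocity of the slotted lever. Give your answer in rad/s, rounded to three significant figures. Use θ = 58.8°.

1.63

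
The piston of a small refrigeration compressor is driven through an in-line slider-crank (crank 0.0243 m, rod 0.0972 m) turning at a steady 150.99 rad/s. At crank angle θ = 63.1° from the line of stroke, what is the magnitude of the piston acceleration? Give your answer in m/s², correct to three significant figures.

168

ω = 151 rad/s
x(θ) = r cosθ + √(L² − r² sin²θ); with ω constant, a = ω²·d²x/dθ².
d²x/dθ² = −r cosθ − r²(cos2θ)/√u − r⁴ sin²2θ/(4u^{3/2}),  u = L² − r² sin²θ = 0.00897822 m².
Substituting r = 0.0243 m, L = 0.0972 m, θ = 63.1°: d²x/dθ² = -0.0073803 m.
a = ω²·d²x/dθ² = (151)²·(-0.0073803) = -168.26 m/s²;  |a| = 168.26 m/s².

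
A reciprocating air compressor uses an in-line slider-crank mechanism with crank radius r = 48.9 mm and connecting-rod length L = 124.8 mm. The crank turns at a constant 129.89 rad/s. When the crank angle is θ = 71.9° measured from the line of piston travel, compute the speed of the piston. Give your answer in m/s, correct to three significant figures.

6.83

ω = 129.9 rad/s
For an in-line slider-crank, x = r cosθ + √(L² − r² sin²θ), so v = −rω sinθ·[1 + r cosθ/√(L² − r² sin²θ)].
With r = 0.0489 m, L = 0.1248 m, θ = 71.9°: √(L² − r² sin²θ) = 0.11582 m.
v = −0.0489·129.9·0.95052·[1 + 0.0489·0.31068/0.11582] = -6.8292 m/s.
|v| = 6.8292 m/s.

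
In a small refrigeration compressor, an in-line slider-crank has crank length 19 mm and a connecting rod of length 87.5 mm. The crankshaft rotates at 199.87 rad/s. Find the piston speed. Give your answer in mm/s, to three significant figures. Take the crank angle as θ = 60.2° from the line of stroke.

3660

ω = 199.9 rad/s
For an in-line slider-crank, x = r cosθ + √(L² − r² sin²θ), so v = −rω sinθ·[1 + r cosθ/√(L² − r² sin²θ)].
With r = 0.019 m, L = 0.0875 m, θ = 60.2°: √(L² − r² sin²θ) = 0.085933 m.
v = −0.019·199.9·0.86777·[1 + 0.019·0.49697/0.085933] = -3.6575 m/s.
|v| = 3.6575 m/s = 3657.5 mm/s.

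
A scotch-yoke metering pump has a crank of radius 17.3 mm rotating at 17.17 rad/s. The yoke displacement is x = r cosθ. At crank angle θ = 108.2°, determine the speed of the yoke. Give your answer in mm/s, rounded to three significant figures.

282

ω = 17.17 rad/s
x = r cosθ ⇒ ẋ = −rω sinθ.
|v| = rω|sinθ| = 0.0173·17.17·|sin 108.2°| = 0.28218 m/s = 282.18 mm/s.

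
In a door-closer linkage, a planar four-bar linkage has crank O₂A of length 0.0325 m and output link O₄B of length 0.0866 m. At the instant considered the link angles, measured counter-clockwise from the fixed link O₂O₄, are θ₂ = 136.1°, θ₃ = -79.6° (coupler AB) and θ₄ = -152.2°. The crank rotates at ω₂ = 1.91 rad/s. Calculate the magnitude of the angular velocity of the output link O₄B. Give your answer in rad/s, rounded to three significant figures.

ω₂ = 1.91 rad/s
Differentiating the loop-closure r₂e^{iθ₂}+r₃e^{iθ₃}=r₁+r₄e^{iθ₄} gives r₂ω₂e^{iθ₂}+r₃ω₃e^{iθ₃}=r₄ω₄e^{iθ₄}.
Eliminating the other unknown: ω₄ = r₂ω₂ sin(θ₂−θ₃) / [r₄ sin(θ₄−θ₃)].
Numerator sine = -0.58354; denominator sine = -0.95424.
Result = 0.0325·1.91·(-0.58354) / (0.0866·(-0.95424)) = +0.43834 rad/s; magnitude 0.43834 rad/s.

0.438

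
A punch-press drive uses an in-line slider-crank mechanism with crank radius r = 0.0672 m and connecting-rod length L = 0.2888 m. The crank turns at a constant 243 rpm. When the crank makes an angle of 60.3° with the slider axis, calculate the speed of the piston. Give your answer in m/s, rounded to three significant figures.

ω = 2π·243/60 = 25.45 rad/s
For an in-line slider-crank, x = r cosθ + √(L² − r² sin²θ), so v = −rω sinθ·[1 + r cosθ/√(L² − r² sin²θ)].
With r = 0.0672 m, L = 0.2888 m, θ = 60.3°: √(L² − r² sin²θ) = 0.28284 m.
v = −0.0672·25.45·0.86863·[1 + 0.0672·0.49546/0.28284] = -1.6602 m/s.
|v| = 1.6602 m/s.

1.66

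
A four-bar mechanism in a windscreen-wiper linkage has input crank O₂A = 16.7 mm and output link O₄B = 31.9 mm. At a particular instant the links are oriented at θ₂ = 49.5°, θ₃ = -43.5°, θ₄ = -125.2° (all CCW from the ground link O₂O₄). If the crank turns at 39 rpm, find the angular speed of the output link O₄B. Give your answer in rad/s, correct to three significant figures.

ω₂ = 4.084 rad/s (from 39 rpm).
Differentiating the loop-closure r₂e^{iθ₂}+r₃e^{iθ₃}=r₁+r₄e^{iθ₄} gives r₂ω₂e^{iθ₂}+r₃ω₃e^{iθ₃}=r₄ω₄e^{iθ₄}.
Eliminating the other unknown: ω₄ = r₂ω₂ sin(θ₂−θ₃) / [r₄ sin(θ₄−θ₃)].
Numerator sine = +0.99863; denominator sine = -0.98953.
Result = 0.0167·4.084·(+0.99863) / (0.0319·(-0.98953)) = -2.1577 rad/s; magnitude 2.1577 rad/s.

2.16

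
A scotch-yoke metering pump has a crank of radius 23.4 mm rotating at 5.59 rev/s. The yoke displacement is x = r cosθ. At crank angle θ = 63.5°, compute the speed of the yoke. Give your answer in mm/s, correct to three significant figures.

ω = 35.12 rad/s (from 5.59 rev/s).
x = r cosθ ⇒ ẋ = −rω sinθ.
|v| = rω|sinθ| = 0.0234·35.12·|sin 63.5°| = 0.73553 m/s = 735.53 mm/s.

736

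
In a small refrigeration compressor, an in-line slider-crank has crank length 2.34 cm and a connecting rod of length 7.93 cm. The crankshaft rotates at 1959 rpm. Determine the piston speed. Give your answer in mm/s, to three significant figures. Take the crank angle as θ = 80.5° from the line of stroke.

ω = 2π·1959/60 = 205.1 rad/s
For an in-line slider-crank, x = r cosθ + √(L² − r² sin²θ), so v = −rω sinθ·[1 + r cosθ/√(L² − r² sin²θ)].
With r = 0.0234 m, L = 0.0793 m, θ = 80.5°: √(L² − r² sin²θ) = 0.075867 m.
v = −0.0234·205.1·0.98629·[1 + 0.0234·0.16505/0.075867] = -4.9756 m/s.
|v| = 4.9756 m/s = 4975.6 mm/s.

4980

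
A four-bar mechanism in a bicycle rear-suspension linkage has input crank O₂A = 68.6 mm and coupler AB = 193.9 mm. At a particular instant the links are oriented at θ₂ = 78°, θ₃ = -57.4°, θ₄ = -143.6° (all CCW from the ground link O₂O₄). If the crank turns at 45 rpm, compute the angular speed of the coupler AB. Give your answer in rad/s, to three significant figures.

1.11

ω₂ = 4.712 rad/s (from 45 rpm).
Differentiating the loop-closure r₂e^{iθ₂}+r₃e^{iθ₃}=r₁+r₄e^{iθ₄} gives r₂ω₂e^{iθ₂}+r₃ω₃e^{iθ₃}=r₄ω₄e^{iθ₄}.
Eliminating the other unknown: ω₃ = r₂ω₂ sin(θ₄−θ₂) / [r₃ sin(θ₃−θ₄)].
Numerator sine = +0.66393; denominator sine = +0.99780.
Result = 0.0686·4.712·(+0.66393) / (0.1939·(+0.99780)) = +1.1093 rad/s; magnitude 1.1093 rad/s.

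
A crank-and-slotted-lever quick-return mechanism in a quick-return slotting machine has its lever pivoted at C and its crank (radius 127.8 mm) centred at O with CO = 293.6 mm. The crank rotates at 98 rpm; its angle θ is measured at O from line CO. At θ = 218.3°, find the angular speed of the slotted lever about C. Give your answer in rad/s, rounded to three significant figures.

3.08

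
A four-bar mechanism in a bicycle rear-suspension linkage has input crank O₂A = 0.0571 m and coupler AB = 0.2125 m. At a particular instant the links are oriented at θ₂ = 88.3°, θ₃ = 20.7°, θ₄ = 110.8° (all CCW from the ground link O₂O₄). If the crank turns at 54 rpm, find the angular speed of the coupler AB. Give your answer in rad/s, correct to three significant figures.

ω₂ = 5.655 rad/s (from 54 rpm).
Differentiating the loop-closure r₂e^{iθ₂}+r₃e^{iθ₃}=r₁+r₄e^{iθ₄} gives r₂ω₂e^{iθ₂}+r₃ω₃e^{iθ₃}=r₄ω₄e^{iθ₄}.
Eliminating the other unknown: ω₃ = r₂ω₂ sin(θ₄−θ₂) / [r₃ sin(θ₃−θ₄)].
Numerator sine = +0.38268; denominator sine = -1.00000.
Result = 0.0571·5.655·(+0.38268) / (0.2125·(-1.00000)) = -0.58149 rad/s; magnitude 0.58149 rad/s.

0.581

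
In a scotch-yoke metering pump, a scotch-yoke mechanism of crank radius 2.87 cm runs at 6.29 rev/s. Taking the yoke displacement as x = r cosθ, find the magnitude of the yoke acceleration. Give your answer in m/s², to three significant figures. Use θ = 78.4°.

9.01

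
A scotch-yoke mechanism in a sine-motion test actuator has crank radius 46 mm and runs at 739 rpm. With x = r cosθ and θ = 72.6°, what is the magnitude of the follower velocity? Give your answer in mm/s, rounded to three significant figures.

ω = 77.39 rad/s (from 739 rpm).
x = r cosθ ⇒ ẋ = −rω sinθ.
|v| = rω|sinθ| = 0.046·77.39·|sin 72.6°| = 3.3969 m/s = 3396.9 mm/s.

3400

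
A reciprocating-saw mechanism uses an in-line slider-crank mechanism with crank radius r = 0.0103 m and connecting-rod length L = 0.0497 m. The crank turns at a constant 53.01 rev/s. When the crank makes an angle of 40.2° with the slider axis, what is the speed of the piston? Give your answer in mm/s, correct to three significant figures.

ω = 2π·53 = 333.1 rad/s
For an in-line slider-crank, x = r cosθ + √(L² − r² sin²θ), so v = −rω sinθ·[1 + r cosθ/√(L² − r² sin²θ)].
With r = 0.0103 m, L = 0.0497 m, θ = 40.2°: √(L² − r² sin²θ) = 0.049253 m.
v = −0.0103·333.1·0.64546·[1 + 0.0103·0.76380/0.049253] = -2.568 m/s.
|v| = 2.568 m/s = 2568 mm/s.

2570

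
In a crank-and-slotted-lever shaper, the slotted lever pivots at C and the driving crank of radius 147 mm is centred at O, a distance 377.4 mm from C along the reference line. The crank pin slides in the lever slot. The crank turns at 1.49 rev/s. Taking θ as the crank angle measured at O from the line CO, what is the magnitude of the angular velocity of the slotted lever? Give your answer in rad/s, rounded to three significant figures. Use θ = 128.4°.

ω = 9.362 rad/s (from 1.49 rev/s).
Crank pin A relative to C: A = (d + r cosθ, r sinθ); lever angle φ = atan2(r sinθ, d + r cosθ).
Differentiating tanφ: φ̇ = rω(d cosθ + r)/(d² + r² + 2dr cosθ).
d² + r² + 2dr cosθ = |CA|² = 0.0951199 m²;  d cosθ + r = -0.087421 m.
|ω_lever| = |0.147·9.362·-0.087421| / 0.0951199 = 1.2648 rad/s.

1.26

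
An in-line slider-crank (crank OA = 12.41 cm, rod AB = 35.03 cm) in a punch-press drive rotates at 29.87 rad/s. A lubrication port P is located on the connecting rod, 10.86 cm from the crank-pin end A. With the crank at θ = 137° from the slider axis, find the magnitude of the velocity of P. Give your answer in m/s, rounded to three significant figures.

ω = 29.87 rad/s.  Crank-pin speed |V_A| = rω = 3.7069 m/s, perpendicular to OA.
Rod angle: sinφ = −(r/L) sinθ ⇒ φ = -13.982°; ω_rod = −rω cosθ/√(L²−r²sin²θ) = +7.9755 rad/s.
V_P = V_A + ω_rod × AP, with AP = 0.1086 m along the rod.
Components: V_Px = −rω sinθ − a·ω_rod·sinφ = -2.3188 m/s;  V_Py = rω cosθ + a·ω_rod·cosφ = -1.8706 m/s.
|V_P| = √(V_Px² + V_Py²) = 2.9792 m/s.

2.98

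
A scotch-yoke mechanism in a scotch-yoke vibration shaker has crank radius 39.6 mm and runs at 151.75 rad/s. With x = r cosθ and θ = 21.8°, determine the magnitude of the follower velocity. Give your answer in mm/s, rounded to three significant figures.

2230

ω = 151.8 rad/s
x = r cosθ ⇒ ẋ = −rω sinθ.
|v| = rω|sinθ| = 0.0396·151.8·|sin 21.8°| = 2.2317 m/s = 2231.7 mm/s.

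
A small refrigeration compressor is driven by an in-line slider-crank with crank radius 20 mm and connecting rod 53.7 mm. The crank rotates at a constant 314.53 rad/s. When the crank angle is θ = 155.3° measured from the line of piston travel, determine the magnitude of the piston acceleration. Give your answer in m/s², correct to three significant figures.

1300

ω = 314.5 rad/s
x(θ) = r cosθ + √(L² − r² sin²θ); with ω constant, a = ω²·d²x/dθ².
d²x/dθ² = −r cosθ − r²(cos2θ)/√u − r⁴ sin²2θ/(4u^{3/2}),  u = L² − r² sin²θ = 0.00281384 m².
Substituting r = 0.02 m, L = 0.0537 m, θ = 155.3°: d²x/dθ² = +0.013108 m.
a = ω²·d²x/dθ² = (314.5)²·(+0.013108) = +1296.8 m/s²;  |a| = 1296.8 m/s².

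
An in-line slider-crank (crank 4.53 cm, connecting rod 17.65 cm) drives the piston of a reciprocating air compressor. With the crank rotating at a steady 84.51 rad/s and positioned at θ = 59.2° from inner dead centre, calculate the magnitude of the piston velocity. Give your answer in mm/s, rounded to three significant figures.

3730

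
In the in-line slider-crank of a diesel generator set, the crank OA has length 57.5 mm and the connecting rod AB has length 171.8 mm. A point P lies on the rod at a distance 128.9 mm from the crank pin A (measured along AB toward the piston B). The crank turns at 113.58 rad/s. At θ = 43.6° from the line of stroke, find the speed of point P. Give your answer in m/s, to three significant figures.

5.47

ω = 113.6 rad/s.  Crank-pin speed |V_A| = rω = 6.5309 m/s, perpendicular to OA.
Rod angle: sinφ = −(r/L) sinθ ⇒ φ = -13.345°; ω_rod = −rω cosθ/√(L²−r²sin²θ) = -28.293 rad/s.
V_P = V_A + ω_rod × AP, with AP = 0.1289 m along the rod.
Components: V_Px = −rω sinθ − a·ω_rod·sinφ = -5.3456 m/s;  V_Py = rω cosθ + a·ω_rod·cosφ = +1.181 m/s.
|V_P| = √(V_Px² + V_Py²) = 5.4745 m/s.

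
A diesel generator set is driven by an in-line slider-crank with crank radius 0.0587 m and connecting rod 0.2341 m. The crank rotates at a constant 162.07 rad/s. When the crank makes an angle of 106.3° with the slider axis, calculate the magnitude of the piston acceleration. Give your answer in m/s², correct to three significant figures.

ω = 162.1 rad/s
x(θ) = r cosθ + √(L² − r² sin²θ); with ω constant, a = ω²·d²x/dθ².
d²x/dθ² = −r cosθ − r²(cos2θ)/√u − r⁴ sin²2θ/(4u^{3/2}),  u = L² − r² sin²θ = 0.0516286 m².
Substituting r = 0.0587 m, L = 0.2341 m, θ = 106.3°: d²x/dθ² = +0.029177 m.
a = ω²·d²x/dθ² = (162.1)²·(+0.029177) = +766.39 m/s²;  |a| = 766.39 m/s².

766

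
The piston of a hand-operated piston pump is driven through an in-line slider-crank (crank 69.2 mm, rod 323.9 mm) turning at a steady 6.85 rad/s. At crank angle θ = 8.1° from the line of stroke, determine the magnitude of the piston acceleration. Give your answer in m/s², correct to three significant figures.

ω = 6.85 rad/s
x(θ) = r cosθ + √(L² − r² sin²θ); with ω constant, a = ω²·d²x/dθ².
d²x/dθ² = −r cosθ − r²(cos2θ)/√u − r⁴ sin²2θ/(4u^{3/2}),  u = L² − r² sin²θ = 0.104816 m².
Substituting r = 0.0692 m, L = 0.3239 m, θ = 8.1°: d²x/dθ² = -0.082727 m.
a = ω²·d²x/dθ² = (6.85)²·(-0.082727) = -3.8817 m/s²;  |a| = 3.8817 m/s².

3.88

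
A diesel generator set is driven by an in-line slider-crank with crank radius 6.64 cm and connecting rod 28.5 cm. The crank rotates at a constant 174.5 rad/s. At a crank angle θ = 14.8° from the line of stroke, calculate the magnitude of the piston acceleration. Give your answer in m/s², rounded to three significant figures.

2370

ω = 174.5 rad/s
x(θ) = r cosθ + √(L² − r² sin²θ); with ω constant, a = ω²·d²x/dθ².
d²x/dθ² = −r cosθ − r²(cos2θ)/√u − r⁴ sin²2θ/(4u^{3/2}),  u = L² − r² sin²θ = 0.0809373 m².
Substituting r = 0.0664 m, L = 0.285 m, θ = 14.8°: d²x/dθ² = -0.077724 m.
a = ω²·d²x/dθ² = (174.5)²·(-0.077724) = -2366.7 m/s²;  |a| = 2366.7 m/s².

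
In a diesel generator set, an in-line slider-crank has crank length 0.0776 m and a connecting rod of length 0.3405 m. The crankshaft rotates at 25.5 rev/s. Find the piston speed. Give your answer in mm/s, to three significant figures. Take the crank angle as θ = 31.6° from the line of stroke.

ω = 2π·25.5 = 160.2 rad/s
For an in-line slider-crank, x = r cosθ + √(L² − r² sin²θ), so v = −rω sinθ·[1 + r cosθ/√(L² − r² sin²θ)].
With r = 0.0776 m, L = 0.3405 m, θ = 31.6°: √(L² − r² sin²θ) = 0.33806 m.
v = −0.0776·160.2·0.52399·[1 + 0.0776·0.85173/0.33806] = -7.7885 m/s.
|v| = 7.7885 m/s = 7788.5 mm/s.

7790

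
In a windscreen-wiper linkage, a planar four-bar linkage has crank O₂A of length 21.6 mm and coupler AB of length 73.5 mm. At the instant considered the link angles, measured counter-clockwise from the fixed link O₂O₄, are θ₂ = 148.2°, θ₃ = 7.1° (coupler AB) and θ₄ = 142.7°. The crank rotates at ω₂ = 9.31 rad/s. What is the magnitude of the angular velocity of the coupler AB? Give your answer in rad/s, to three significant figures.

0.375

ω₂ = 9.31 rad/s
Differentiating the loop-closure r₂e^{iθ₂}+r₃e^{iθ₃}=r₁+r₄e^{iθ₄} gives r₂ω₂e^{iθ₂}+r₃ω₃e^{iθ₃}=r₄ω₄e^{iθ₄}.
Eliminating the other unknown: ω₃ = r₂ω₂ sin(θ₄−θ₂) / [r₃ sin(θ₃−θ₄)].
Numerator sine = -0.09585; denominator sine = -0.69966.
Result = 0.0216·9.31·(-0.09585) / (0.0735·(-0.69966)) = +0.3748 rad/s; magnitude 0.3748 rad/s.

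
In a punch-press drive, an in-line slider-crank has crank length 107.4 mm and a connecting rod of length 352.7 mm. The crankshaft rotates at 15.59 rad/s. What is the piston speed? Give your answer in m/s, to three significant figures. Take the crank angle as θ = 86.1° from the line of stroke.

1.71

ω = 15.59 rad/s
For an in-line slider-crank, x = r cosθ + √(L² − r² sin²θ), so v = −rω sinθ·[1 + r cosθ/√(L² − r² sin²θ)].
With r = 0.1074 m, L = 0.3527 m, θ = 86.1°: √(L² − r² sin²θ) = 0.33603 m.
v = −0.1074·15.59·0.99768·[1 + 0.1074·0.06802/0.33603] = -1.7068 m/s.
|v| = 1.7068 m/s.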